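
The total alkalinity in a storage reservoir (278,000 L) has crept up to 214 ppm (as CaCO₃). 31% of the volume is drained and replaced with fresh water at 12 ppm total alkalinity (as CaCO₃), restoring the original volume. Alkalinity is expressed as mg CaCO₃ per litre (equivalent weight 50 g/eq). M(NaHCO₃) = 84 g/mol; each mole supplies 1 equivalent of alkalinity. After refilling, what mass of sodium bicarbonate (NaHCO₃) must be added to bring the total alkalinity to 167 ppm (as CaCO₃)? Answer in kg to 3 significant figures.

After draining 31% and refilling: 214 × 0.69 + 12 × 0.31 = 151.38 ppm.
Deficit to target: 167 − 151.38 = 15.62 mg/L.
As CaCO₃: 15.62 mg/L × 278,000 L = 4342 g; ÷ 50 g/eq ÷ 1 = 86.85 mol NaHCO₃.
Mass: 86.85 × 84 = 7295 g.

7.30 kg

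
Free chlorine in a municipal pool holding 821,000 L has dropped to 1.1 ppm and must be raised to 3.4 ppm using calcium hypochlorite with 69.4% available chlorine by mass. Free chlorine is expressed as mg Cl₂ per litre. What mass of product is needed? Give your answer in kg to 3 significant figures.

2.72 kg

Chlorine deficit: 3.4 − 1.1 = 2.3 ppm = 2.3 mg/L as Cl₂.
Cl₂ equivalent needed: 2.3 mg/L × 821,000 L = 1,888,000 mg = 1888 g.
Product at 69.4% available chlorine: 1888 / 0.694 = 2721 g.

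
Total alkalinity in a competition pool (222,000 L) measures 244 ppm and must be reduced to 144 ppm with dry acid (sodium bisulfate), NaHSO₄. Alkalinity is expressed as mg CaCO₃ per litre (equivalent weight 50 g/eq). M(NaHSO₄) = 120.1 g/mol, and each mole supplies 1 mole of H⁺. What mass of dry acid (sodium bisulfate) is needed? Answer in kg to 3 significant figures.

Alkalinity to neutralize: (244 − 144) = 100 mg/L as CaCO₃ × 222,000 L = 22,200 g as CaCO₃.
Equivalents of H⁺ required: 22,200 ÷ 50 g/eq = 444 eq = 444 mol NaHSO₄.
Mass of NaHSO₄: 444 × 120.1 = 53,320 g.

53.3 kg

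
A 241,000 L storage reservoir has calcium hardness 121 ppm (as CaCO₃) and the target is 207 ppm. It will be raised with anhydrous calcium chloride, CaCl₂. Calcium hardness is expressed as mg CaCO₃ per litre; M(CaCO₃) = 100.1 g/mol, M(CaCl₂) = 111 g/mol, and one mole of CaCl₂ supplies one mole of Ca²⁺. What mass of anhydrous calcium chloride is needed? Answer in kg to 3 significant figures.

Hardness to add: (207 − 121) = 86 mg/L as CaCO₃ × 241,000 L = 20,730 g as CaCO₃.
Moles of Ca²⁺ (1 mol Ca²⁺ ≡ 1 mol CaCO₃): 20,730 / 100.1 g/mol = 207.1 mol.
Mass of CaCl₂: 207.1 × 111 = 22,980 g.

23.0 kg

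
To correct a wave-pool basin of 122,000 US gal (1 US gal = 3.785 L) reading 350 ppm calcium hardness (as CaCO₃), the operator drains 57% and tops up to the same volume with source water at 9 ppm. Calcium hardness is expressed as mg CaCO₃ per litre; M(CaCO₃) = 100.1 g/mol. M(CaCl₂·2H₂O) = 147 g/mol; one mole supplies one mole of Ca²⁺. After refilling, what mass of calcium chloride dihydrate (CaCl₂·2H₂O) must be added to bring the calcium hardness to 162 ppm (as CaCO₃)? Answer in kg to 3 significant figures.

Volume: 122,000 US gal × 3.785 L/gal = 461,770 L.
After draining 57% and refilling: 350 × 0.43 + 9 × 0.57 = 155.63 ppm.
Deficit to target: 162 − 155.63 = 6.37 mg/L.
As CaCO₃: 6.37 mg/L × 461,770 L = 2941 g; ÷ 100.1 = 29.39 mol Ca²⁺.
Mass: 29.39 × 147 = 4320 g.

4.32 kg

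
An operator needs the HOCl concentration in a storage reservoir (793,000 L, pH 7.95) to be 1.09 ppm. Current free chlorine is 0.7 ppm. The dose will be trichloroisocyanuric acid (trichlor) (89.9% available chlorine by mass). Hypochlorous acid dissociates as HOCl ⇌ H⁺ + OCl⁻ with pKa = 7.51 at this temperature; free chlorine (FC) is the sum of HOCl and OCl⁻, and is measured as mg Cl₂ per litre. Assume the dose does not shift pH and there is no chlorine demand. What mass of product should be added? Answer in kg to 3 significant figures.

[OCl⁻]/[HOCl] = 10^(pH − pKa) = 10^(7.95 − 7.51) = 2.754; fraction as HOCl = 1/(1 + 2.754) = 0.2664.
Free chlorine required for 1.09 ppm HOCl: 1.09 / 0.2664 = 4.092 ppm.
FC to add: 4.092 − 0.7 = 3.392 mg/L as Cl₂.
Cl₂ equivalent: 3.392 mg/L × 793,000 L = 2690 g.
Product at 89.9% available Cl: 2690 / 0.899 = 2992 g.

2.99 kg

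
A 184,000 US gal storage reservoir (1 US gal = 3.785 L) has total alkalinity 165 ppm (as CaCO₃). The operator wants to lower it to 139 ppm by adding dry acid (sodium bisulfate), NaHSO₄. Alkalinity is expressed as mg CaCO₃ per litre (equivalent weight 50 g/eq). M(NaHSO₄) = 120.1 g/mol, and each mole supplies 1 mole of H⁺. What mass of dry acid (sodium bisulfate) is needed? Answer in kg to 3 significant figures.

43.5 kg

Volume: 184,000 US gal × 3.785 L/gal = 696,440 L.
Alkalinity to neutralize: (165 − 139) = 26 mg/L as CaCO₃ × 696,440 L = 18,110 g as CaCO₃.
Equivalents of H⁺ required: 18,110 ÷ 50 g/eq = 362.1 eq = 362.1 mol NaHSO₄.
Mass of NaHSO₄: 362.1 × 120.1 = 43,490 g.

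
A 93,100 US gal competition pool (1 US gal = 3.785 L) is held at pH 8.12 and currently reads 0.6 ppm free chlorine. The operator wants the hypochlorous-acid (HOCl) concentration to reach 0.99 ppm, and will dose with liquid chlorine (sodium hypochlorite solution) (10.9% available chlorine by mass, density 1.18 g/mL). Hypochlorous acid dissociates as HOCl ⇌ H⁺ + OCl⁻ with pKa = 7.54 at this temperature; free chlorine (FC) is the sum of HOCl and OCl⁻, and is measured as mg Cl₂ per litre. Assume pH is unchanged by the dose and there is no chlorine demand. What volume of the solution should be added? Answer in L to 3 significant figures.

11.4 L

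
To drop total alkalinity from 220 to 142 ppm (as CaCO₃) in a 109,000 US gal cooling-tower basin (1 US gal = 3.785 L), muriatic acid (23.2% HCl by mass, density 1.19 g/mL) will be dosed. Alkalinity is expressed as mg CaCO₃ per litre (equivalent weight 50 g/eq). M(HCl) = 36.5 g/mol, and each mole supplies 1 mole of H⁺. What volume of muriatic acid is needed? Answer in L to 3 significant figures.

Volume: 109,000 US gal × 3.785 L/gal = 412,565 L.
Alkalinity to neutralize: (220 − 142) = 78 mg/L as CaCO₃ × 412,565 L = 32,180 g as CaCO₃.
Equivalents of H⁺ required: 32,180 ÷ 50 g/eq = 643.6 eq = 643.6 mol HCl.
Mass of HCl: 643.6 × 36.5 = 23,490 g.
Mass of 23.2% solution: 23,490 / 0.232 = 101,300 g.
Volume: 101,300 g ÷ 1.19 g/mL = 85,090 mL.

85.1 L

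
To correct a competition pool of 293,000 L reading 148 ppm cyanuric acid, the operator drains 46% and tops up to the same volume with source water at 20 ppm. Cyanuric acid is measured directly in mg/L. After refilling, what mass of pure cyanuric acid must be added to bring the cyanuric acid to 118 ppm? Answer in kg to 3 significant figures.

After draining 46% and refilling: 148 × 0.54 + 20 × 0.46 = 89.12 ppm.
Deficit to target: 118 − 89.12 = 28.88 mg/L.
Mass: 28.88 mg/L × 293,000 L = 8462 g cyanuric acid.

8.46 kg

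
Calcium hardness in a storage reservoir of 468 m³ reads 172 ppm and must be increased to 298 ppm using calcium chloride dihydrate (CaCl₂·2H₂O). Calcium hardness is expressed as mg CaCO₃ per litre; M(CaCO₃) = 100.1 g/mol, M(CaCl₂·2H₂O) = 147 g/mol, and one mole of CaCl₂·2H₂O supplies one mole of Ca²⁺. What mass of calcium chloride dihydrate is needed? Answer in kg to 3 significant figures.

86.6 kg

Volume: 468 m³ = 468,000 L.
Hardness to add: (298 − 172) = 126 mg/L as CaCO₃ × 468,000 L = 58,970 g as CaCO₃.
Moles of Ca²⁺ (1 mol Ca²⁺ ≡ 1 mol CaCO₃): 58,970 / 100.1 g/mol = 589.1 mol.
Mass of CaCl₂·2H₂O: 589.1 × 147 = 86,600 g.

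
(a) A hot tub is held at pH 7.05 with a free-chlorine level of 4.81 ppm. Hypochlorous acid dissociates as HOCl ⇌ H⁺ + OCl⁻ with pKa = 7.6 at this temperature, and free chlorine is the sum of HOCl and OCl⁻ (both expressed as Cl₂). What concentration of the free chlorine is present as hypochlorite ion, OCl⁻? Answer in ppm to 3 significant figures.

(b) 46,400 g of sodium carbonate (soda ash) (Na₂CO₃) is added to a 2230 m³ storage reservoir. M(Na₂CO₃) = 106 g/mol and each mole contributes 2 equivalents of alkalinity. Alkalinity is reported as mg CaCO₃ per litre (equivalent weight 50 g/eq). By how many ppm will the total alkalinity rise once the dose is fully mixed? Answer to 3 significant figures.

(a) [OCl⁻]/[HOCl] = 10^(pH − pKa) = 10^(7.05 − 7.6) = 10^-0.55 = 0.2818.
(a) Fraction as HOCl = 1 / (1 + 0.2818) = 0.7801.
(a) OCl⁻ = (1 − 0.7801) × 4.81 ppm = 1.058 ppm.

(b) Volume: 2230 m³ = 2,230,000 L.
(b) Moles of Na₂CO₃: 46,400 g ÷ 106 g/mol = 437.7 mol → 875.5 eq of alkalinity.
(b) As CaCO₃: 875.5 eq × 50 g/eq = 43,770 g.
(b) Rise: 43,770 g / 2,230,000 L × 1000 = 19.63 mg/L.

(a) 1.06 ppm; (b) 19.6 ppm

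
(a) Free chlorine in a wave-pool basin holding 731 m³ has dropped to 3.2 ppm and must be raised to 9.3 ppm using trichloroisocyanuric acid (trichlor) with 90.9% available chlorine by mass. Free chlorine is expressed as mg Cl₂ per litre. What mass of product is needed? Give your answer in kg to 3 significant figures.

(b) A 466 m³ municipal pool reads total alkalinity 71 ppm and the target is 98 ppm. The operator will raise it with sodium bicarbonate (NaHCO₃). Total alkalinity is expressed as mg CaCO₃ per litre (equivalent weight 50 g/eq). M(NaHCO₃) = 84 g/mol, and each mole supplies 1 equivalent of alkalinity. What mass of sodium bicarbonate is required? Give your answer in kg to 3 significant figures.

(a) 4.91 kg; (b) 21.1 kg

(a) Volume: 731 m³ = 731,000 L.
(a) Chlorine deficit: 9.3 − 3.2 = 6.1 ppm = 6.1 mg/L as Cl₂.
(a) Cl₂ equivalent needed: 6.1 mg/L × 731,000 L = 4,459,000 mg = 4459 g.
(a) Product at 90.9% available chlorine: 4459 / 0.909 = 4906 g.

(b) Volume: 466 m³ = 466,000 L.
(b) Alkalinity to add: (98 − 71) = 27 mg/L as CaCO₃ × 466,000 L = 12,580 g as CaCO₃.
(b) Equivalents: 12,580 g ÷ 50 g/eq = 251.6 eq.
(b) NaHCO₃ supplies 1 eq per mole → 251.6 mol.
(b) Mass: 251.6 mol × 84 g/mol = 21,140 g.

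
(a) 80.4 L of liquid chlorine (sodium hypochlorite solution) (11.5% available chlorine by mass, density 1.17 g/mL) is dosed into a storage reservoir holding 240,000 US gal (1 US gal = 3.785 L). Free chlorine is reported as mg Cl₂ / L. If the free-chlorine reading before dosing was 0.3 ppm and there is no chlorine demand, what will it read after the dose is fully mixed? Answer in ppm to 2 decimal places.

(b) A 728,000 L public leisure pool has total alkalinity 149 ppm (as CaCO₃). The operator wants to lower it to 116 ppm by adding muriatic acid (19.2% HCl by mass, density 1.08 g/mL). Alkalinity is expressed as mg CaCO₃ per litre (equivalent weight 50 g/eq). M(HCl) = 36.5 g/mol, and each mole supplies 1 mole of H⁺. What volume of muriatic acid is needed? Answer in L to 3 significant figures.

(a) Volume: 240,000 US gal × 3.785 L/gal = 908,400 L.
(a) Mass of solution: 80.4 L × 1000 mL/L × 1.17 g/mL = 94,070 g.
(a) Available chlorine delivered: 94,070 g × 0.115 = 10,820 g as Cl₂.
(a) Concentration rise: 10,820 g / 908,400 L = 11.91 mg/L = 11.91 ppm.
(a) Final FC: 0.3 + 11.91 = 12.21 ppm.

(b) Alkalinity to neutralize: (149 − 116) = 33 mg/L as CaCO₃ × 728,000 L = 24,020 g as CaCO₃.
(b) Equivalents of H⁺ required: 24,020 ÷ 50 g/eq = 480.5 eq = 480.5 mol HCl.
(b) Mass of HCl: 480.5 × 36.5 = 17,540 g.
(b) Mass of 19.2% solution: 17,540 / 0.192 = 91,340 g.
(b) Volume: 91,340 g ÷ 1.08 g/mL = 84,580 mL.

(a) 12.21 ppm; (b) 84.6 L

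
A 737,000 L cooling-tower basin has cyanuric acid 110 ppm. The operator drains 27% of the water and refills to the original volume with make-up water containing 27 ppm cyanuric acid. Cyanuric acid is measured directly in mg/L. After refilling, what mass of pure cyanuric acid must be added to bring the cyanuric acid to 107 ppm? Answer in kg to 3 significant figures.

14.3 kg

After draining 27% and refilling: 110 × 0.73 + 27 × 0.27 = 87.59 ppm.
Deficit to target: 107 − 87.59 = 19.41 mg/L.
Mass: 19.41 mg/L × 737,000 L = 14,310 g cyanuric acid.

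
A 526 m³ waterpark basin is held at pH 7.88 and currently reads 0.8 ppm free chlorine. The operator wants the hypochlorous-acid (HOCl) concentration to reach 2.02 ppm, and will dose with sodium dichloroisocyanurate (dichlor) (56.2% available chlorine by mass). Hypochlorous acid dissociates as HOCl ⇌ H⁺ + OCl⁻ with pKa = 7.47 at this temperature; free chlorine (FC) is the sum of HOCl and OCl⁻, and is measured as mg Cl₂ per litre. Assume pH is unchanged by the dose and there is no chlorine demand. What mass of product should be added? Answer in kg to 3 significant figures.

Volume: 526 m³ = 526,000 L.
[OCl⁻]/[HOCl] = 10^(pH − pKa) = 10^(7.88 − 7.47) = 2.57; fraction as HOCl = 1/(1 + 2.57) = 0.2801.
Free chlorine required for 2.02 ppm HOCl: 2.02 / 0.2801 = 7.212 ppm.
FC to add: 7.212 − 0.8 = 6.412 mg/L as Cl₂.
Cl₂ equivalent: 6.412 mg/L × 526,000 L = 3373 g.
Product at 56.2% available Cl: 3373 / 0.562 = 6001 g.

6.00 kg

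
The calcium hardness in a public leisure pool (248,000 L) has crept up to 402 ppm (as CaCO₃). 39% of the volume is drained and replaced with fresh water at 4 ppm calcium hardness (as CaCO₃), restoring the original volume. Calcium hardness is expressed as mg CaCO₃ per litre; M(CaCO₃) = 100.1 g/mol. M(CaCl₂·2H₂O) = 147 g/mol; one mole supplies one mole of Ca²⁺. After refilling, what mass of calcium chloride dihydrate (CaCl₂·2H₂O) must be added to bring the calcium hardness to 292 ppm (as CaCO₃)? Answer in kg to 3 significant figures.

After draining 39% and refilling: 402 × 0.61 + 4 × 0.39 = 246.78 ppm.
Deficit to target: 292 − 246.78 = 45.22 mg/L.
As CaCO₃: 45.22 mg/L × 248,000 L = 11,210 g; ÷ 100.1 = 112 mol Ca²⁺.
Mass: 112 × 147 = 16,470 g.

16.5 kg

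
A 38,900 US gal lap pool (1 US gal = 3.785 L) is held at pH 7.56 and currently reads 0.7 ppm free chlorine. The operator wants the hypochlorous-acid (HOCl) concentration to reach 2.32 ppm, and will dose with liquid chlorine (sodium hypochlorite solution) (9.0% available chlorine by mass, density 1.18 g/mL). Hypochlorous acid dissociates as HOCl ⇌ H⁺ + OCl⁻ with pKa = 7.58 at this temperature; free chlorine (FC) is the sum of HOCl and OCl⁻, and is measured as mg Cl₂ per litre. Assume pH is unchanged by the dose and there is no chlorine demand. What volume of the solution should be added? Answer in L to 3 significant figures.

Volume: 38,900 US gal × 3.785 L/gal = 147,236 L.
[OCl⁻]/[HOCl] = 10^(pH − pKa) = 10^(7.56 − 7.58) = 0.955; fraction as HOCl = 1/(1 + 0.955) = 0.5115.
Free chlorine required for 2.32 ppm HOCl: 2.32 / 0.5115 = 4.536 ppm.
FC to add: 4.536 − 0.7 = 3.836 mg/L as Cl₂.
Cl₂ equivalent: 3.836 mg/L × 147,236 L = 564.7 g.
Product at 9.0% available Cl: 564.7 / 0.09 = 6275 g.
Volume: 6275 g ÷ 1.18 g/mL = 5318 mL.

5.32 L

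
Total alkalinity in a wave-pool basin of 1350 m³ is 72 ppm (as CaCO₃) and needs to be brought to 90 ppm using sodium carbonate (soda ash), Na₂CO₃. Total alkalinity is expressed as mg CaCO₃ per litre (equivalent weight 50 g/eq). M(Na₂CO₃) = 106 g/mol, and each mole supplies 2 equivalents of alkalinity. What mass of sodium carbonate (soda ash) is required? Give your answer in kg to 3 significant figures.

25.8 kg

Volume: 1350 m³ = 1,350,000 L.
Alkalinity to add: (90 − 72) = 18 mg/L as CaCO₃ × 1,350,000 L = 24,300 g as CaCO₃.
Equivalents: 24,300 g ÷ 50 g/eq = 486 eq.
Each mole of Na₂CO₃ supplies 2 eq, so 486 / 2 = 243 mol.
Mass: 243 mol × 106 g/mol = 25,760 g.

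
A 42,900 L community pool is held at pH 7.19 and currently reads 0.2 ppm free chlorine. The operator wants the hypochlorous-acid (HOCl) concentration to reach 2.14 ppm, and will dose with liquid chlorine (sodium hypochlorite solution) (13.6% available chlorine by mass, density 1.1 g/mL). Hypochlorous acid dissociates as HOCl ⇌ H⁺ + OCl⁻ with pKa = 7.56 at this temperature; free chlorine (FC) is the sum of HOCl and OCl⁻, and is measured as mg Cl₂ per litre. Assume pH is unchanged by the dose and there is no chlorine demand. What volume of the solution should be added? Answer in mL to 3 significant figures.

818 mL

[OCl⁻]/[HOCl] = 10^(pH − pKa) = 10^(7.19 − 7.56) = 0.4266; fraction as HOCl = 1/(1 + 0.4266) = 0.701.
Free chlorine required for 2.14 ppm HOCl: 2.14 / 0.701 = 3.053 ppm.
FC to add: 3.053 − 0.2 = 2.853 mg/L as Cl₂.
Cl₂ equivalent: 2.853 mg/L × 42,900 L = 122.4 g.
Product at 13.6% available Cl: 122.4 / 0.136 = 899.9 g.
Volume: 899.9 g ÷ 1.1 g/mL = 818.1 mL.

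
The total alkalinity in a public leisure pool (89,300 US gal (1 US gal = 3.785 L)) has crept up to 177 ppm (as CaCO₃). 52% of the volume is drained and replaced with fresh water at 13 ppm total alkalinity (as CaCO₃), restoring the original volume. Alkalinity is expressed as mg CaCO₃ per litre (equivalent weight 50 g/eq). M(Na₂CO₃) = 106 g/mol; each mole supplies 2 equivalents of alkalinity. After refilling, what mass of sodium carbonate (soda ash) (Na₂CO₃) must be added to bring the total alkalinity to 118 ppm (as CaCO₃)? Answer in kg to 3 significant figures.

Volume: 89,300 US gal × 3.785 L/gal = 338,000 L.
After draining 52% and refilling: 177 × 0.48 + 13 × 0.52 = 91.72 ppm.
Deficit to target: 118 − 91.72 = 26.28 mg/L.
As CaCO₃: 26.28 mg/L × 338,000 L = 8883 g; ÷ 50 g/eq ÷ 2 = 88.83 mol Na₂CO₃.
Mass: 88.83 × 106 = 9416 g.

9.42 kg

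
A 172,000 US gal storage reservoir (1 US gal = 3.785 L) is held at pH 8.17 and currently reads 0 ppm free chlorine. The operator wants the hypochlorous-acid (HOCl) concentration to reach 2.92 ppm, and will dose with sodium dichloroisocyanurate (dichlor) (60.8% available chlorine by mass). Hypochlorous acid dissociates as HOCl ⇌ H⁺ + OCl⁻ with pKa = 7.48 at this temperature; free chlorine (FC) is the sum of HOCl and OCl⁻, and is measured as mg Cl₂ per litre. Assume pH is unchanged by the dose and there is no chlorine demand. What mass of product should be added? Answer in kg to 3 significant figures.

Volume: 172,000 US gal × 3.785 L/gal = 651,020 L.
[OCl⁻]/[HOCl] = 10^(pH − pKa) = 10^(8.17 − 7.48) = 4.898; fraction as HOCl = 1/(1 + 4.898) = 0.1696.
Free chlorine required for 2.92 ppm HOCl: 2.92 / 0.1696 = 17.22 ppm.
FC to add: 17.22 − 0 = 17.22 mg/L as Cl₂.
Cl₂ equivalent: 17.22 mg/L × 651,020 L = 11,210 g.
Product at 60.8% available Cl: 11,210 / 0.608 = 18,440 g.

18.4 kg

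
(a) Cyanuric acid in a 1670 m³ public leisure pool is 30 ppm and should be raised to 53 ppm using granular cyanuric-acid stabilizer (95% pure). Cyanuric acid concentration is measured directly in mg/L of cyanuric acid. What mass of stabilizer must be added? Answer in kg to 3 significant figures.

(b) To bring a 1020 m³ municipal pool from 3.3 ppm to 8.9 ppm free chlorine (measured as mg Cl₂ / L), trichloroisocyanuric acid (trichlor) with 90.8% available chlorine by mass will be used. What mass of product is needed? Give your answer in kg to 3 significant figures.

(a) 40.4 kg; (b) 6.29 kg

(a) Volume: 1670 m³ = 1,670,000 L.
(a) CYA to add: (53 − 30) = 23 mg/L × 1,670,000 L = 38,410 g cyanuric acid.
(a) At 95% purity: 38,410 / 0.95 = 40,430 g product.

(b) Volume: 1020 m³ = 1,020,000 L.
(b) Chlorine deficit: 8.9 − 3.3 = 5.6 ppm = 5.6 mg/L as Cl₂.
(b) Cl₂ equivalent needed: 5.6 mg/L × 1,020,000 L = 5,712,000 mg = 5712 g.
(b) Product at 90.8% available chlorine: 5712 / 0.908 = 6291 g.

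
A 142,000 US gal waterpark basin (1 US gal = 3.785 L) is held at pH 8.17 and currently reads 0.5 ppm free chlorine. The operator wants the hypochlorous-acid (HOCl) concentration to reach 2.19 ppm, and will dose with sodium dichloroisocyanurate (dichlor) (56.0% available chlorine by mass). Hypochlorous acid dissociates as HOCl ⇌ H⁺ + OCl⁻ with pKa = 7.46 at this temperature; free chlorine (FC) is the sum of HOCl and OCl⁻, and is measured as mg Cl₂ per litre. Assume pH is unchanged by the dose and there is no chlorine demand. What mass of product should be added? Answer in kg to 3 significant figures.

12.4 kg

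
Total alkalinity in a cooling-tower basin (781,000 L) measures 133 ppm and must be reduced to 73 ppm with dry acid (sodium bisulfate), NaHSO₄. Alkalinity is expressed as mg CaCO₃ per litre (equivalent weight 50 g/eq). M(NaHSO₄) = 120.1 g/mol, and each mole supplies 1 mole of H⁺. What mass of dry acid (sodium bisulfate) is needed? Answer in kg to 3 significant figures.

113 kg

Alkalinity to neutralize: (133 − 73) = 60 mg/L as CaCO₃ × 781,000 L = 46,860 g as CaCO₃.
Equivalents of H⁺ required: 46,860 ÷ 50 g/eq = 937.2 eq = 937.2 mol NaHSO₄.
Mass of NaHSO₄: 937.2 × 120.1 = 112,600 g.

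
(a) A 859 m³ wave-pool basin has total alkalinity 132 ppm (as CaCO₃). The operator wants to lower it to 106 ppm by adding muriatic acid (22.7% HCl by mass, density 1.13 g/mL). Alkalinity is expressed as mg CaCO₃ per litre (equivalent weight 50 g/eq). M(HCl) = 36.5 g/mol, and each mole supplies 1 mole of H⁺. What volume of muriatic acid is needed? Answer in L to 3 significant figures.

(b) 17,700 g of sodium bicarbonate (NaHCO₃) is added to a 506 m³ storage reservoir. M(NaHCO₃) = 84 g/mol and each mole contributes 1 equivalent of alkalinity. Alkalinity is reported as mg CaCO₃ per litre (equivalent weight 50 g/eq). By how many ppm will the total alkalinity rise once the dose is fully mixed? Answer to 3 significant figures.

(a) 63.6 L; (b) 20.8 ppm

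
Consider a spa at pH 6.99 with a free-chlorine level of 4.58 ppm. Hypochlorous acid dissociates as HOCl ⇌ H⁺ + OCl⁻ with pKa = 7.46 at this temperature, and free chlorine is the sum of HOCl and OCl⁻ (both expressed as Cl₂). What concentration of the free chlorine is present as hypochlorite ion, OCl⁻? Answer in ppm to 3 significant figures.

1.16 ppm

[OCl⁻]/[HOCl] = 10^(pH − pKa) = 10^(6.99 − 7.46) = 10^-0.47 = 0.3388.
Fraction as HOCl = 1 / (1 + 0.3388) = 0.7469.
OCl⁻ = (1 − 0.7469) × 4.58 ppm = 1.159 ppm.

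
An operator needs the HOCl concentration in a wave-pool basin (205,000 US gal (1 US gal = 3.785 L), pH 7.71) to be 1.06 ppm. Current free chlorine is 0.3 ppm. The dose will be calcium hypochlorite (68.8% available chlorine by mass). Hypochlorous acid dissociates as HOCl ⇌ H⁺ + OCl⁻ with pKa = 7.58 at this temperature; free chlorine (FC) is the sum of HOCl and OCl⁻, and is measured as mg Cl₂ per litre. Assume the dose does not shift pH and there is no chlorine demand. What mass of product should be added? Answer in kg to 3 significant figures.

2.47 kg

Volume: 205,000 US gal × 3.785 L/gal = 775,925 L.
[OCl⁻]/[HOCl] = 10^(pH − pKa) = 10^(7.71 − 7.58) = 1.349; fraction as HOCl = 1/(1 + 1.349) = 0.4257.
Free chlorine required for 1.06 ppm HOCl: 1.06 / 0.4257 = 2.49 ppm.
FC to add: 2.49 − 0.3 = 2.19 mg/L as Cl₂.
Cl₂ equivalent: 2.19 mg/L × 775,925 L = 1699 g.
Product at 68.8% available Cl: 1699 / 0.688 = 2470 g.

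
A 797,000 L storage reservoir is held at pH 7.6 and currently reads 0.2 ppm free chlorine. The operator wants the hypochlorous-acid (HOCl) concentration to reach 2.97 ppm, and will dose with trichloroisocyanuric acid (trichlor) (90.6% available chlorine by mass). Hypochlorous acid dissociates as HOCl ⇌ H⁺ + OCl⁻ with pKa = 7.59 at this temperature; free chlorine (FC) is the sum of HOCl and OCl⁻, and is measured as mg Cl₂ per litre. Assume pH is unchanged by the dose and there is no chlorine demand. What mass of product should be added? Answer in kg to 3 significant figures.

[OCl⁻]/[HOCl] = 10^(pH − pKa) = 10^(7.6 − 7.59) = 1.023; fraction as HOCl = 1/(1 + 1.023) = 0.4942.
Free chlorine required for 2.97 ppm HOCl: 2.97 / 0.4942 = 6.009 ppm.
FC to add: 6.009 − 0.2 = 5.809 mg/L as Cl₂.
Cl₂ equivalent: 5.809 mg/L × 797,000 L = 4630 g.
Product at 90.6% available Cl: 4630 / 0.906 = 5110 g.

5.11 kg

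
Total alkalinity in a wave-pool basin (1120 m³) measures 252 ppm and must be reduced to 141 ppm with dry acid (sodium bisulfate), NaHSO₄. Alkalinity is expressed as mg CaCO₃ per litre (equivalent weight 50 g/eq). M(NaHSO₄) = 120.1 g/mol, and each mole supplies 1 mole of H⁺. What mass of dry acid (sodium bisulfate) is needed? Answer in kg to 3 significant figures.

299 kg

Volume: 1120 m³ = 1,120,000 L.
Alkalinity to neutralize: (252 − 141) = 111 mg/L as CaCO₃ × 1,120,000 L = 124,300 g as CaCO₃.
Equivalents of H⁺ required: 124,300 ÷ 50 g/eq = 2486 eq = 2486 mol NaHSO₄.
Mass of NaHSO₄: 2486 × 120.1 = 298,600 g.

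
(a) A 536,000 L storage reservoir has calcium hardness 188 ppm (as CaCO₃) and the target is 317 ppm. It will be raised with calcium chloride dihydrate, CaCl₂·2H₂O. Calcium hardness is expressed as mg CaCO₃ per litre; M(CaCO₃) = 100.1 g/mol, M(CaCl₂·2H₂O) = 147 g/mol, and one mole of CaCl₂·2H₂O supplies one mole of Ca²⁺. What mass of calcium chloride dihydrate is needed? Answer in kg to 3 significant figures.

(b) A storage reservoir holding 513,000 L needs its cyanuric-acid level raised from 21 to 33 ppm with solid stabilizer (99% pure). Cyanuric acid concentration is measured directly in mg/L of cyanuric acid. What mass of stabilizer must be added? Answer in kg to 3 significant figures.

(a) Hardness to add: (317 − 188) = 129 mg/L as CaCO₃ × 536,000 L = 69,140 g as CaCO₃.
(a) Moles of Ca²⁺ (1 mol Ca²⁺ ≡ 1 mol CaCO₃): 69,140 / 100.1 g/mol = 690.7 mol.
(a) Mass of CaCl₂·2H₂O: 690.7 × 147 = 101,500 g.

(b) CYA to add: (33 − 21) = 12 mg/L × 513,000 L = 6156 g cyanuric acid.
(b) At 99% purity: 6156 / 0.99 = 6218 g product.

(a) 102 kg; (b) 6.22 kg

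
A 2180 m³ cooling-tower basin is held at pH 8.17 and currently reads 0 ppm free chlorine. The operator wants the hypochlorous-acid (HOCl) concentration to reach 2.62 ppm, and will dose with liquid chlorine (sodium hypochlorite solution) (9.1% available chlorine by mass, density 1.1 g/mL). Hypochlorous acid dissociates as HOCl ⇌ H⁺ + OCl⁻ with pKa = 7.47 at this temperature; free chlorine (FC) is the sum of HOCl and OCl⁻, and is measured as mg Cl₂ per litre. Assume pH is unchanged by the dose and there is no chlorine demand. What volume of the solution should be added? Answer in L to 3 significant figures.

Volume: 2180 m³ = 2,180,000 L.
[OCl⁻]/[HOCl] = 10^(pH − pKa) = 10^(8.17 − 7.47) = 5.012; fraction as HOCl = 1/(1 + 5.012) = 0.1663.
Free chlorine required for 2.62 ppm HOCl: 2.62 / 0.1663 = 15.75 ppm.
FC to add: 15.75 − 0 = 15.75 mg/L as Cl₂.
Cl₂ equivalent: 15.75 mg/L × 2,180,000 L = 34,340 g.
Product at 9.1% available Cl: 34,340 / 0.091 = 377,300 g.
Volume: 377,300 g ÷ 1.1 g/mL = 343,000 mL.

343 L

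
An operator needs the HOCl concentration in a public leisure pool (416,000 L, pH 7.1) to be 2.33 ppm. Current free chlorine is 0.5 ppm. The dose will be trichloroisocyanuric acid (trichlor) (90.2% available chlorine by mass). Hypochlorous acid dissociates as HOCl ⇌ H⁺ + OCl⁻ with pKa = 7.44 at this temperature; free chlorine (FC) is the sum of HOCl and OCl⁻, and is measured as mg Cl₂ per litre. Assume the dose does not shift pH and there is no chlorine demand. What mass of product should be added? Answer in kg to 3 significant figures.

[OCl⁻]/[HOCl] = 10^(pH − pKa) = 10^(7.1 − 7.44) = 0.4571; fraction as HOCl = 1/(1 + 0.4571) = 0.6863.
Free chlorine required for 2.33 ppm HOCl: 2.33 / 0.6863 = 3.395 ppm.
FC to add: 3.395 − 0.5 = 2.895 mg/L as Cl₂.
Cl₂ equivalent: 2.895 mg/L × 416,000 L = 1204 g.
Product at 90.2% available Cl: 1204 / 0.902 = 1335 g.

1.34 kg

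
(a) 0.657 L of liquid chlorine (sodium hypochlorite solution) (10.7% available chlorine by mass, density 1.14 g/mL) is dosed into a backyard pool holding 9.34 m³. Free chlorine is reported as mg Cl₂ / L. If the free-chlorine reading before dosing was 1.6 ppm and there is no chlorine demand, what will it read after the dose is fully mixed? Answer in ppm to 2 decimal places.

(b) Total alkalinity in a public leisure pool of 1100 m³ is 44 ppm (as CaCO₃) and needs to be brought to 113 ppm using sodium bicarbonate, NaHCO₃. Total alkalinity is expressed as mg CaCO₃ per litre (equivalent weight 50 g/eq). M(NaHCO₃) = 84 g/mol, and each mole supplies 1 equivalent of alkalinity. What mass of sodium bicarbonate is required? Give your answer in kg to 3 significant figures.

(a) Volume: 9.34 m³ = 9,340 L.
(a) Mass of solution: 0.657 L × 1000 mL/L × 1.14 g/mL = 749 g.
(a) Available chlorine delivered: 749 g × 0.107 = 80.14 g as Cl₂.
(a) Concentration rise: 80.14 g / 9,340 L = 8.58 mg/L = 8.58 ppm.
(a) Final FC: 1.6 + 8.58 = 10.18 ppm.

(b) Volume: 1100 m³ = 1,100,000 L.
(b) Alkalinity to add: (113 − 44) = 69 mg/L as CaCO₃ × 1,100,000 L = 75,900 g as CaCO₃.
(b) Equivalents: 75,900 g ÷ 50 g/eq = 1518 eq.
(b) NaHCO₃ supplies 1 eq per mole → 1518 mol.
(b) Mass: 1518 mol × 84 g/mol = 127,500 g.

(a) 10.18 ppm; (b) 128 kg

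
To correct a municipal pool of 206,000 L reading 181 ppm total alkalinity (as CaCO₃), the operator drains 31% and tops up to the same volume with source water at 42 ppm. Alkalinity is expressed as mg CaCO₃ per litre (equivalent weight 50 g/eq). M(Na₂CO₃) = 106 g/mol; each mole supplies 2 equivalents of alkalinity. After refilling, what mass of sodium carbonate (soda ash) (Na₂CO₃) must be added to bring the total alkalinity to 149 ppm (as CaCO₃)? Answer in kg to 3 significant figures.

After draining 31% and refilling: 181 × 0.69 + 42 × 0.31 = 137.91 ppm.
Deficit to target: 149 − 137.91 = 11.09 mg/L.
As CaCO₃: 11.09 mg/L × 206,000 L = 2285 g; ÷ 50 g/eq ÷ 2 = 22.85 mol Na₂CO₃.
Mass: 22.85 × 106 = 2422 g.

2.42 kg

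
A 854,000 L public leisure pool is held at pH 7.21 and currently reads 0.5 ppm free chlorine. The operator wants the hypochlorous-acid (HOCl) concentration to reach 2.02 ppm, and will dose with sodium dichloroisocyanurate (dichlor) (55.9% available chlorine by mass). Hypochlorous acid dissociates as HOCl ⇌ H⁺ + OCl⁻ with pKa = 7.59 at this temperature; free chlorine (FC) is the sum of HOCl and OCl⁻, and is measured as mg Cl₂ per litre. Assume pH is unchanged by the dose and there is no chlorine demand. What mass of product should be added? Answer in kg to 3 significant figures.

3.61 kg

[OCl⁻]/[HOCl] = 10^(pH − pKa) = 10^(7.21 − 7.59) = 0.4169; fraction as HOCl = 1/(1 + 0.4169) = 0.7058.
Free chlorine required for 2.02 ppm HOCl: 2.02 / 0.7058 = 2.862 ppm.
FC to add: 2.862 − 0.5 = 2.362 mg/L as Cl₂.
Cl₂ equivalent: 2.362 mg/L × 854,000 L = 2017 g.
Product at 55.9% available Cl: 2017 / 0.559 = 3609 g.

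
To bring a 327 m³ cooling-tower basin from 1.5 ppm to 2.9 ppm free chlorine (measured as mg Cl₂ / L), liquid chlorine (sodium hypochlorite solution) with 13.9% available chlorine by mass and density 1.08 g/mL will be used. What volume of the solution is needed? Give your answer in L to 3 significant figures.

3.05 L

Volume: 327 m³ = 327,000 L.
Chlorine deficit: 2.9 − 1.5 = 1.4 ppm = 1.4 mg/L as Cl₂.
Cl₂ equivalent needed: 1.4 mg/L × 327,000 L = 457,800 mg = 457.8 g.
Product at 13.9% available chlorine: 457.8 / 0.139 = 3294 g.
Volume at density 1.08 g/mL: 3294 g ÷ 1.08 g/mL = 3050 mL.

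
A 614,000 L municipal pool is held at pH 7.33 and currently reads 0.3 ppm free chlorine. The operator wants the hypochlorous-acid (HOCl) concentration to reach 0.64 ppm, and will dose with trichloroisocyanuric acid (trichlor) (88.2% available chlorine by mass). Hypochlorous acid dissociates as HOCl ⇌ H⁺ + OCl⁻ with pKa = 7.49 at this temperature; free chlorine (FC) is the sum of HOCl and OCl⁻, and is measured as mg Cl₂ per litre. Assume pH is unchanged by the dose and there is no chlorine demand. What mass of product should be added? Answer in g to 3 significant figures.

[OCl⁻]/[HOCl] = 10^(pH − pKa) = 10^(7.33 − 7.49) = 0.6918; fraction as HOCl = 1/(1 + 0.6918) = 0.5911.
Free chlorine required for 0.64 ppm HOCl: 0.64 / 0.5911 = 1.083 ppm.
FC to add: 1.083 − 0.3 = 0.7828 mg/L as Cl₂.
Cl₂ equivalent: 0.7828 mg/L × 614,000 L = 480.6 g.
Product at 88.2% available Cl: 480.6 / 0.882 = 544.9 g.

545 g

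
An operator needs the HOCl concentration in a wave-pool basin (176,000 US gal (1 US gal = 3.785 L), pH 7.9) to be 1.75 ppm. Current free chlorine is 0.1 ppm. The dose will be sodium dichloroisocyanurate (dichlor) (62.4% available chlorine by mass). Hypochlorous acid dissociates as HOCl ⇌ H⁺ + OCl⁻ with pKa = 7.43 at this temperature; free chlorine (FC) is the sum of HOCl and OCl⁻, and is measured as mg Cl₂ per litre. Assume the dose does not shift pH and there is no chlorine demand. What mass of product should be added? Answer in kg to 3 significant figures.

7.28 kg

Volume: 176,000 US gal × 3.785 L/gal = 666,160 L.
[OCl⁻]/[HOCl] = 10^(pH − pKa) = 10^(7.9 − 7.43) = 2.951; fraction as HOCl = 1/(1 + 2.951) = 0.2531.
Free chlorine required for 1.75 ppm HOCl: 1.75 / 0.2531 = 6.915 ppm.
FC to add: 6.915 − 0.1 = 6.815 mg/L as Cl₂.
Cl₂ equivalent: 6.815 mg/L × 666,160 L = 4540 g.
Product at 62.4% available Cl: 4540 / 0.624 = 7275 g.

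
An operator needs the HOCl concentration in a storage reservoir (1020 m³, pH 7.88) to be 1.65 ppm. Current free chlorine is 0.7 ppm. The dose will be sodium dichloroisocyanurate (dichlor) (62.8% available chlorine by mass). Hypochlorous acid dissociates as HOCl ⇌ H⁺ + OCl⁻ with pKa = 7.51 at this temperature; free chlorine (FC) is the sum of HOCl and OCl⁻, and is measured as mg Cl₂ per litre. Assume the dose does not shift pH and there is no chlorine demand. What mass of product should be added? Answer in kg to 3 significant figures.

7.83 kg

Volume: 1020 m³ = 1,020,000 L.
[OCl⁻]/[HOCl] = 10^(pH − pKa) = 10^(7.88 − 7.51) = 2.344; fraction as HOCl = 1/(1 + 2.344) = 0.299.
Free chlorine required for 1.65 ppm HOCl: 1.65 / 0.299 = 5.518 ppm.
FC to add: 5.518 − 0.7 = 4.818 mg/L as Cl₂.
Cl₂ equivalent: 4.818 mg/L × 1,020,000 L = 4914 g.
Product at 62.8% available Cl: 4914 / 0.628 = 7825 g.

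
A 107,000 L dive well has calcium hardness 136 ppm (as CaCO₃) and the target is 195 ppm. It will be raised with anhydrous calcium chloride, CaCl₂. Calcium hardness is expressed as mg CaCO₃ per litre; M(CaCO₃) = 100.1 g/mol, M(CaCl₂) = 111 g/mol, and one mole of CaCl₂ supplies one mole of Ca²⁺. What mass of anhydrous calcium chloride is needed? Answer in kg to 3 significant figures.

Hardness to add: (195 − 136) = 59 mg/L as CaCO₃ × 107,000 L = 6313 g as CaCO₃.
Moles of Ca²⁺ (1 mol Ca²⁺ ≡ 1 mol CaCO₃): 6313 / 100.1 g/mol = 63.07 mol.
Mass of CaCl₂: 63.07 × 111 = 7000 g.

7.00 kg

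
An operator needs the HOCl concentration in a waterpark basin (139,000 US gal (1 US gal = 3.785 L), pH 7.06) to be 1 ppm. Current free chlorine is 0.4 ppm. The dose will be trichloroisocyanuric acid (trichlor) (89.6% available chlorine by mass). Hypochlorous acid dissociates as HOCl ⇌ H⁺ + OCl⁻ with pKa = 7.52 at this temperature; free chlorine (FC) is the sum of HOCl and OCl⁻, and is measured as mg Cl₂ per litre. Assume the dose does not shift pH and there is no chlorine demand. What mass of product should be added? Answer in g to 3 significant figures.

Volume: 139,000 US gal × 3.785 L/gal = 526,115 L.
[OCl⁻]/[HOCl] = 10^(pH − pKa) = 10^(7.06 − 7.52) = 0.3467; fraction as HOCl = 1/(1 + 0.3467) = 0.7425.
Free chlorine required for 1 ppm HOCl: 1 / 0.7425 = 1.347 ppm.
FC to add: 1.347 − 0.4 = 0.9467 mg/L as Cl₂.
Cl₂ equivalent: 0.9467 mg/L × 526,115 L = 498.1 g.
Product at 89.6% available Cl: 498.1 / 0.896 = 555.9 g.

556 g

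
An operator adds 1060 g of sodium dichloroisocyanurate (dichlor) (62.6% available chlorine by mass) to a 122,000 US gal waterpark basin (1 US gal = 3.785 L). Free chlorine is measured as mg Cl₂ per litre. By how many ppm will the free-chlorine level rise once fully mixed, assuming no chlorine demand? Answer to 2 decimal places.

1.44 ppm

Volume: 122,000 US gal × 3.785 L/gal = 461,770 L.
Available chlorine delivered: 1060 g × 0.626 = 663.6 g as Cl₂.
Concentration rise: 663.6 g / 461,770 L = 1.437 mg/L = 1.44 ppm.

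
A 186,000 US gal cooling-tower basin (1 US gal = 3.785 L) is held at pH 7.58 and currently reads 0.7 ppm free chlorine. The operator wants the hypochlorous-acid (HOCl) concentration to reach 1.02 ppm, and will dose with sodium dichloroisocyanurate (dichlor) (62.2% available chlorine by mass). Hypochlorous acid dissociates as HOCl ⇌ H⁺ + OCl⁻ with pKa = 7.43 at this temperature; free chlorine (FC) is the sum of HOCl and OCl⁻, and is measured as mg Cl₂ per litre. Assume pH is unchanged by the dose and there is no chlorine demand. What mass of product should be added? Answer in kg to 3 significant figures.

1.99 kg

Volume: 186,000 US gal × 3.785 L/gal = 704,010 L.
[OCl⁻]/[HOCl] = 10^(pH − pKa) = 10^(7.58 − 7.43) = 1.413; fraction as HOCl = 1/(1 + 1.413) = 0.4145.
Free chlorine required for 1.02 ppm HOCl: 1.02 / 0.4145 = 2.461 ppm.
FC to add: 2.461 − 0.7 = 1.761 mg/L as Cl₂.
Cl₂ equivalent: 1.761 mg/L × 704,010 L = 1240 g.
Product at 62.2% available Cl: 1240 / 0.622 = 1993 g.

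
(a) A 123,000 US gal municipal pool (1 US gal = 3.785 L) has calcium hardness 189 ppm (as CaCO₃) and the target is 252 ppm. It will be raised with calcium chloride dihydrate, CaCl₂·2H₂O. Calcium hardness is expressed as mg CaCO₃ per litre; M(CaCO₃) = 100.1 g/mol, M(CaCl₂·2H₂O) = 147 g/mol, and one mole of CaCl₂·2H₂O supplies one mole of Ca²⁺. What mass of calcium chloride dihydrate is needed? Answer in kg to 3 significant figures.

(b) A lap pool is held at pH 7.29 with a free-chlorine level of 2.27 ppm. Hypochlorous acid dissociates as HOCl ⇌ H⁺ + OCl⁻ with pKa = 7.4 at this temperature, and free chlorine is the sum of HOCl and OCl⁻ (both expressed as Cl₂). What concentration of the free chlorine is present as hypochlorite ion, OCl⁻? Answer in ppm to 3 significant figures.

(a) 43.1 kg; (b) 0.992 ppm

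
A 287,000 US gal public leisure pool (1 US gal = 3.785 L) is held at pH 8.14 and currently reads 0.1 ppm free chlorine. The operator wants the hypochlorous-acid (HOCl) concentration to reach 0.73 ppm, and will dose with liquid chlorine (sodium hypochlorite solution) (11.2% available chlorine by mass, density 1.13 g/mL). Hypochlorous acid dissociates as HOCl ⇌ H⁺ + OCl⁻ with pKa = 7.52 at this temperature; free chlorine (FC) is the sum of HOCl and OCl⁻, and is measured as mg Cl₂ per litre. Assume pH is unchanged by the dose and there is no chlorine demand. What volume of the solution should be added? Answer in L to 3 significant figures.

31.5 L

Volume: 287,000 US gal × 3.785 L/gal = 1,086,295 L.
[OCl⁻]/[HOCl] = 10^(pH − pKa) = 10^(8.14 − 7.52) = 4.169; fraction as HOCl = 1/(1 + 4.169) = 0.1935.
Free chlorine required for 0.73 ppm HOCl: 0.73 / 0.1935 = 3.773 ppm.
FC to add: 3.773 − 0.1 = 3.673 mg/L as Cl₂.
Cl₂ equivalent: 3.673 mg/L × 1,086,295 L = 3990 g.
Product at 11.2% available Cl: 3990 / 0.112 = 35,630 g.
Volume: 35,630 g ÷ 1.13 g/mL = 31,530 mL.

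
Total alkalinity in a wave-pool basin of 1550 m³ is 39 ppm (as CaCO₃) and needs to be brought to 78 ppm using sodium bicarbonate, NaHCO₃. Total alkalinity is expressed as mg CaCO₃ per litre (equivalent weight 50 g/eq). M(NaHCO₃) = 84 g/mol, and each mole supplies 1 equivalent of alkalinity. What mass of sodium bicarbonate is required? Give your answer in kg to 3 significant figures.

Volume: 1550 m³ = 1,550,000 L.
Alkalinity to add: (78 − 39) = 39 mg/L as CaCO₃ × 1,550,000 L = 60,450 g as CaCO₃.
Equivalents: 60,450 g ÷ 50 g/eq = 1209 eq.
NaHCO₃ supplies 1 eq per mole → 1209 mol.
Mass: 1209 mol × 84 g/mol = 101,600 g.

102 kg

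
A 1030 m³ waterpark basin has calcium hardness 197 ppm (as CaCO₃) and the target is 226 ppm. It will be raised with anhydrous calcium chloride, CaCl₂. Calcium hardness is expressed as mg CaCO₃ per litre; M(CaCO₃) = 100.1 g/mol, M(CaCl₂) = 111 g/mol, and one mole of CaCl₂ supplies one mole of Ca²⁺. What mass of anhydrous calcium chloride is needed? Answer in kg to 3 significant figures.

33.1 kg

Volume: 1030 m³ = 1,030,000 L.
Hardness to add: (226 − 197) = 29 mg/L as CaCO₃ × 1,030,000 L = 29,870 g as CaCO₃.
Moles of Ca²⁺ (1 mol Ca²⁺ ≡ 1 mol CaCO₃): 29,870 / 100.1 g/mol = 298.4 mol.
Mass of CaCl₂: 298.4 × 111 = 33,120 g.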